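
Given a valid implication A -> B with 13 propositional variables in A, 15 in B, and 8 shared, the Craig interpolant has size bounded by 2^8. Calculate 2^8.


Shared atoms = 8
Craig interpolant size bound = 2^8
= 256

256


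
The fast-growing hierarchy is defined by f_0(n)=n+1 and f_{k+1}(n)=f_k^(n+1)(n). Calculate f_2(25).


f_2(25) = f_1^26(25)
f_1(m) = 2m + 1.
Iterating: f_1^k(n) = 2^k*(n+1) - 1.
f_2(25) = 2^26*(25+1) - 1 = 67108864*26 - 1 = 1744830463

1744830463


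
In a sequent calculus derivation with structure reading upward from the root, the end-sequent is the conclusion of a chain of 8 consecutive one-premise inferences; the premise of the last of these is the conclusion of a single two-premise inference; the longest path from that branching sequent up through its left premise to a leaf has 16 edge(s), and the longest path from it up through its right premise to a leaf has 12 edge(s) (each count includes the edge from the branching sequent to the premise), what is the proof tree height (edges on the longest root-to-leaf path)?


Longest path through the left premise: 16 edges (measured from the branching sequent)
Longest path through the right premise: 12 edges
Height of the subtree rooted at the branching sequent: max(16, 12) = 16
The branching sequent sits 8 edges above the root (the chain of one-premise inferences), so height = 16 + 8 = 24

24


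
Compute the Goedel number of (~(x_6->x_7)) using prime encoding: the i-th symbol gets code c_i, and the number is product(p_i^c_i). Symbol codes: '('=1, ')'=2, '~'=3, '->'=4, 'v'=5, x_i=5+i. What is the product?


Formula: (~(x_6->x_7))
Symbol codes: [1, 3, 1, 11, 4, 12, 2, 2]
Primes: [2, 3, 5, 7, 11, 13, 17, 19]
p_1^1 = 2^1 = 2
p_2^3 = 3^3 = 27
p_3^1 = 5^1 = 5
p_4^11 = 7^11 = 1977326743
p_5^4 = 11^4 = 14641
p_6^12 = 13^12 = 23298085122481
p_7^2 = 17^2 = 289
p_8^2 = 19^2 = 361
Product = 18999326990387880416089010713001490

18999326990387880416089010713001490


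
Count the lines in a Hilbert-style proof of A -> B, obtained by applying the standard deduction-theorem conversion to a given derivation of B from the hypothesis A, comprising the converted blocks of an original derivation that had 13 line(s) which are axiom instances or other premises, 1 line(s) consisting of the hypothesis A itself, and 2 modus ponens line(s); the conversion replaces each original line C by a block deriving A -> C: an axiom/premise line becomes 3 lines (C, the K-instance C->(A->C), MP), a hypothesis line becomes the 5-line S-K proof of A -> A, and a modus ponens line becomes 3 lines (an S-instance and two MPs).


Deduction-theorem conversion, block by block:
- 13 axiom/premise lines -> 3 lines each = 39
- 1 hypothesis lines -> 5 lines each (identity proof A->A) = 5
- 2 MP lines -> 3 lines each (S-instance, MP, MP) = 6
Total = 39 + 5 + 6 = 50 lines.

50


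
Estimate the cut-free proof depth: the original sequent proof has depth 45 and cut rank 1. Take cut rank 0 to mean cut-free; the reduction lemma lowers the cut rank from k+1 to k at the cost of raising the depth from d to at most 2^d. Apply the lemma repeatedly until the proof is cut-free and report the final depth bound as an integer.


Each rank reduction sends depth d to at most 2^d; cut rank r needs r reductions.
2_0(45) = 45
2_1(45) = 2^45 = 35184372088832
Cut-free depth bound = 35184372088832

35184372088832


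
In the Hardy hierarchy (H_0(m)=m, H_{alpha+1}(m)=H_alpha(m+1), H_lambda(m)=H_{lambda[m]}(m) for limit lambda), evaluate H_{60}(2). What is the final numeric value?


H_60(2):
For finite ordinals k, H_k(n) = n + k (each successor step adds 1).
H_60(2) = 2 + 60 = 62

62


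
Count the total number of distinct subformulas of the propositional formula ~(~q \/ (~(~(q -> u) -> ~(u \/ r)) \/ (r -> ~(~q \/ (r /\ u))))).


Formula: ~(~q \/ (~(~(q -> u) -> ~(u \/ r)) \/ (r -> ~(~q \/ (r /\ u)))))
Subformulas found:
  1. r
  2. q
  3. u
  4. ~q
  5. (r /\ u)
  6. (q -> u)
  7. (u \/ r)
  8. ~(q -> u)
  9. ~(u \/ r)
  10. (~q \/ (r /\ u))
  11. ~(~q \/ (r /\ u))
  12. (r -> ~(~q \/ (r /\ u)))
  13. (~(q -> u) -> ~(u \/ r))
  14. ~(~(q -> u) -> ~(u \/ r))
  15. (~(~(q -> u) -> ~(u \/ r)) \/ (r -> ~(~q \/ (r /\ u))))
  16. (~q \/ (~(~(q -> u) -> ~(u \/ r)) \/ (r -> ~(~q \/ (r /\ u)))))
  17. ~(~q \/ (~(~(q -> u) -> ~(u \/ r)) \/ (r -> ~(~q \/ (r /\ u)))))
Total distinct subformulas = 17

17


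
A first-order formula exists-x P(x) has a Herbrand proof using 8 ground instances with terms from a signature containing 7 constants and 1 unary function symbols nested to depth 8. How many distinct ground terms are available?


Herbrand terms by depth:
Depth 0: 7 constants
Depth 1: 7 new terms (running total: 14)
Depth 2: 7 new terms (running total: 21)
Depth 3: 7 new terms (running total: 28)
Depth 4: 7 new terms (running total: 35)
Depth 5: 7 new terms (running total: 42)
Depth 6: 7 new terms (running total: 49)
Depth 7: 7 new terms (running total: 56)
Depth 8: 7 new terms (running total: 63)
Total distinct ground terms = 63

63


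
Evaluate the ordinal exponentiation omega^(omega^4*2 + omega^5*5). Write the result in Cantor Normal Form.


omega^(omega^4*2 + omega^5*5):
In ordinal addition a term is absorbed by a following term of strictly larger exponent: 4 < 5, so omega^4*2 + omega^5*5 = omega^5*5.
omega raised to a CNF ordinal is a single CNF term: Result = omega^(omega^5*5)

omega^(omega^5*5)


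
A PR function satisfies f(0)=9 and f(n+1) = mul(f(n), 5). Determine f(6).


f(0) = 9
f(1) = mul(f(0), 5) = mul(9, 5) = 45
f(2) = mul(f(1), 5) = mul(45, 5) = 225
f(3) = mul(f(2), 5) = mul(225, 5) = 1125
f(4) = mul(f(3), 5) = mul(1125, 5) = 5625
f(5) = mul(f(4), 5) = mul(5625, 5) = 28125
f(6) = mul(f(5), 5) = mul(28125, 5) = 140625


140625


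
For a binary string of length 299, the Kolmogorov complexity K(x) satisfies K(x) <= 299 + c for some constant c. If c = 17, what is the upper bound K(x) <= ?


K(x) <= |x| + c = 299 + 17 = 316

316


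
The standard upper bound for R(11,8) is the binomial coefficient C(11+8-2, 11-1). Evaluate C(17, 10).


R(11,8) <= C(11+8-2, 11-1) = C(17, 10)
C(17, 10) = 17! / (10! * 7!)
= 19448

19448


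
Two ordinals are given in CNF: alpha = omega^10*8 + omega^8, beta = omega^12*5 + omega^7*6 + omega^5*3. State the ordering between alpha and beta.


Compare term by term from highest exponent:
alpha = omega^10*8 + omega^8
beta = omega^12*5 + omega^7*6 + omega^5*3
Term 1: alpha has omega^10*8, beta has omega^12*5
Term 2: alpha has omega^8*1, beta has omega^7*6
Term 3: alpha has omega^0*0, beta has omega^5*3
Result: alpha < beta

alpha < beta


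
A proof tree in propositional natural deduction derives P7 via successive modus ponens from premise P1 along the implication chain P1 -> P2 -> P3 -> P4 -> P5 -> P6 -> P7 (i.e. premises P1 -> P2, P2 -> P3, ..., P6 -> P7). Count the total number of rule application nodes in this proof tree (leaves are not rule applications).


We have a chain: P1 -> P2 -> P3 -> P4 -> P5 -> P6 -> P7.
Each modus ponens application produces the next variable.
The chain has 7 propositions, so 7-1 = 6 modus ponens steps.
Total inference nodes = 6

6


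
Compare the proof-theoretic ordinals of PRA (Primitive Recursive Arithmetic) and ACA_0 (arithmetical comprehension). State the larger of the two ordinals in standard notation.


Proof-theoretic ordinal of PRA (Primitive Recursive Arithmetic): omega^omega
Proof-theoretic ordinal of ACA_0 (arithmetical comprehension): epsilon_0
Comparing: omega^omega < epsilon_0.
The larger ordinal is epsilon_0 (from ACA_0 (arithmetical comprehension)).

epsilon_0


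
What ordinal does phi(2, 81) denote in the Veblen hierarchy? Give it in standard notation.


phi(2, 81):
phi(2, beta) = zeta_beta (the beta-th zeta number, fixed point of epsilon).
phi(2, 81) = zeta_81

zeta_81


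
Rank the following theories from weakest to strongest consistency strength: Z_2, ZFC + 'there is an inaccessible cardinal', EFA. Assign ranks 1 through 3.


Ordering by consistency strength:
1. EFA
2. Z_2
3. ZFC + 'there is an inaccessible cardinal'


Z_2=2, ZFC + 'there is an inaccessible cardinal'=3, EFA=1


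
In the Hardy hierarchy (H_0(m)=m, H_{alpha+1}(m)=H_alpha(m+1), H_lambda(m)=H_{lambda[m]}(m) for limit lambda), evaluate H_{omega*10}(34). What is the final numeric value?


H_{omega*10}(34):
For the Hardy hierarchy, H_{omega*k}(n) = 2^k * n.
2^10 = 1024.
1024 * 34 = 34816

34816


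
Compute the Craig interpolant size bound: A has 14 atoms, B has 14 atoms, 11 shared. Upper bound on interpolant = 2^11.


Shared atoms = 11
Craig interpolant size bound = 2^11
= 2048

2048


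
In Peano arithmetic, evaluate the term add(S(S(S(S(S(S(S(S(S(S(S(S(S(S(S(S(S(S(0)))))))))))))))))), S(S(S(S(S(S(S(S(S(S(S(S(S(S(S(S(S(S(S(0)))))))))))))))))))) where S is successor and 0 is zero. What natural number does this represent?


add(S^18(0), S^19(0)):
S^18(0) = 18
S^19(0) = 19
18 + 19 = 37

37


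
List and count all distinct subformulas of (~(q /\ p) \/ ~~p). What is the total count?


Formula: (~(q /\ p) \/ ~~p)
Subformulas found:
  1. q
  2. p
  3. ~p
  4. ~~p
  5. (q /\ p)
  6. ~(q /\ p)
  7. (~(q /\ p) \/ ~~p)
Total distinct subformulas = 7

7


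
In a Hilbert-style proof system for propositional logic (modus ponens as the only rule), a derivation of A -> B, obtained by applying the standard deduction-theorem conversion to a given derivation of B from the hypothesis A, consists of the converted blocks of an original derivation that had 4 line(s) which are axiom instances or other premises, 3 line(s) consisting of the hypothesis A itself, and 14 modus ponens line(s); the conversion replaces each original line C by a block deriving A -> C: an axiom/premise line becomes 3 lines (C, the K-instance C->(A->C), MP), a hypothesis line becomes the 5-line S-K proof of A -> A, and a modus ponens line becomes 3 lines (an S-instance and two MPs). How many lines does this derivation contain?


Deduction-theorem conversion, block by block:
- 4 axiom/premise lines -> 3 lines each = 12
- 3 hypothesis lines -> 5 lines each (identity proof A->A) = 15
- 14 MP lines -> 3 lines each (S-instance, MP, MP) = 42
Total = 12 + 15 + 42 = 69 lines.

69


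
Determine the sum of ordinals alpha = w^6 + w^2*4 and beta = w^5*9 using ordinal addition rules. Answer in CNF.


Ordinal addition (w^6 + w^2*4) + w^5*9:
alpha's leading term has exponent 6 > beta's exponent 5, so it survives.
alpha's tail term has exponent 2 < beta's exponent 5, so it is absorbed by beta.
In ordinal addition, any term followed by a strictly larger-exponent term is absorbed.
Result = w^6 + w^5*9

w^6 + w^5*9


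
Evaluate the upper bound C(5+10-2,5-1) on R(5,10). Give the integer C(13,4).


R(5,10) <= C(5+10-2, 5-1) = C(13, 4)
C(13, 4) = 13! / (4! * 9!)
= 715

715


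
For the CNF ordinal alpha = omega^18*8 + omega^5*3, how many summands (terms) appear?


CNF: omega^18*8 + omega^5*3
Count the summands separated by '+':
  term 1: omega^18*8
  term 2: omega^5*3
Total terms = 2

2


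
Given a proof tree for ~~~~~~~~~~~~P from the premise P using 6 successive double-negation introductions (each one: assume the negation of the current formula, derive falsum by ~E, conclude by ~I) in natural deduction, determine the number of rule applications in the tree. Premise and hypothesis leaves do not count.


Each double-negation introduction (from C infer ~~C) uses 2 inference nodes: one ~E (C and ~C give falsum) and one ~I (discharge ~C).
6 double negations = 6 * 2 = 12 inference nodes.

12


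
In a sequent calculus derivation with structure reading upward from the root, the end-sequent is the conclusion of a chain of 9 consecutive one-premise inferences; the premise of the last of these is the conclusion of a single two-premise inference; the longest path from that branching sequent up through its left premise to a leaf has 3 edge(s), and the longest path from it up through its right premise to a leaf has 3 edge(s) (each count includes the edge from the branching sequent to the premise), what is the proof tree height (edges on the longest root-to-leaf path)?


Longest path through the left premise: 3 edges (measured from the branching sequent)
Longest path through the right premise: 3 edges
Height of the subtree rooted at the branching sequent: max(3, 3) = 3
The branching sequent sits 9 edges above the root (the chain of one-premise inferences), so height = 3 + 9 = 12

12


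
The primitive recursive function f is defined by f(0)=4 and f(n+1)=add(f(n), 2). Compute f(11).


f(0) = 4
f(1) = add(f(0), 2) = add(4, 2) = 6
f(2) = add(f(1), 2) = add(6, 2) = 8
f(3) = add(f(2), 2) = add(8, 2) = 10
f(4) = add(f(3), 2) = add(10, 2) = 12
f(5) = add(f(4), 2) = add(12, 2) = 14
f(6) = add(f(5), 2) = add(14, 2) = 16
f(7) = add(f(6), 2) = add(16, 2) = 18
f(8) = add(f(7), 2) = add(18, 2) = 20
f(9) = add(f(8), 2) = add(20, 2) = 22
f(10) = add(f(9), 2) = add(22, 2) = 24
f(11) = add(f(10), 2) = add(24, 2) = 26


26


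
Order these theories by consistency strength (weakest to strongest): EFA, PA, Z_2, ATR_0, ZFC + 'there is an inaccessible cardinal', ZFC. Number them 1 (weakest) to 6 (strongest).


Ordering by consistency strength:
1. EFA
2. PA
3. ATR_0
4. Z_2
5. ZFC
6. ZFC + 'there is an inaccessible cardinal'


EFA=1, PA=2, Z_2=4, ATR_0=3, ZFC + 'there is an inaccessible cardinal'=6, ZFC=5


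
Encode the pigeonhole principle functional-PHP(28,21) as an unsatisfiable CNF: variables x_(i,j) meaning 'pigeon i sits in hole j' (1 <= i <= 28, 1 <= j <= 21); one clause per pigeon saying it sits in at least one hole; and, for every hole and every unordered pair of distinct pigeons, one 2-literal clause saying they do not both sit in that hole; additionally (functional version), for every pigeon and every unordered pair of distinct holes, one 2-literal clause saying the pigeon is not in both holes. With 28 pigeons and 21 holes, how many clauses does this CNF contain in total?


functional-PHP(28,21): 28 pigeons, 21 holes, 28*21 = 588 variables.
- pigeon clauses: one per pigeon -> 28 clauses
- hole clauses: 21 holes * C(28,2) = 21 * 378 -> 7938 clauses
- functional clauses: 28 pigeons * C(21,2) = 28 * 210 -> 5880 clauses
Total clauses = 28 + 7938 + 5880 = 13846

13846


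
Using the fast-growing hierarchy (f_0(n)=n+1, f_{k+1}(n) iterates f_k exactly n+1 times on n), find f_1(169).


f_1(169) = f_0^170(169)
f_0 adds 1 each time, applied 170 times.
f_1(169) = 169 + 170 = 339

339


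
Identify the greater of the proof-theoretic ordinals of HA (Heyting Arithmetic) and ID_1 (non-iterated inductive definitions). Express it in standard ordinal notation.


Proof-theoretic ordinal of HA (Heyting Arithmetic): epsilon_0
Proof-theoretic ordinal of ID_1 (non-iterated inductive definitions): psi_0(epsilon_{Omega+1})
Comparing: epsilon_0 < psi_0(epsilon_{Omega+1}).
The larger ordinal is psi_0(epsilon_{Omega+1}) (from ID_1 (non-iterated inductive definitions)).

psi_0(epsilon_{Omega+1})


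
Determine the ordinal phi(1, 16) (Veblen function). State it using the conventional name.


phi(1, 16):
phi(1, beta) = epsilon_beta (the beta-th epsilon number).
phi(1, 16) = epsilon_16

epsilon_16


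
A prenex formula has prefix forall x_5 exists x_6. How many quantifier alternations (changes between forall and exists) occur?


Walk the prefix and count type changes:
  position 1: forall -> exists <-- alternation
Total alternations = 1

1


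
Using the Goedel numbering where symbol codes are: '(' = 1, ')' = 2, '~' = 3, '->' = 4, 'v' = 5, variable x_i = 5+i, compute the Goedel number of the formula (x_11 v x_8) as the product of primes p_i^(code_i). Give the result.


Formula: (x_11 v x_8)
Symbol codes: [1, 16, 5, 13, 2]
Primes: [2, 3, 5, 7, 11]
p_1^1 = 2^1 = 2
p_2^16 = 3^16 = 43046721
p_3^5 = 5^5 = 3125
p_4^13 = 7^13 = 96889010407
p_5^2 = 11^2 = 121
Product = 3154132862960645494293750

3154132862960645494293750


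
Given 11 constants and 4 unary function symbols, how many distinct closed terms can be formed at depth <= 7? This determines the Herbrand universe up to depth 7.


Herbrand terms by depth:
Depth 0: 11 constants
Depth 1: 44 new terms (running total: 55)
Depth 2: 176 new terms (running total: 231)
Depth 3: 704 new terms (running total: 935)
Depth 4: 2816 new terms (running total: 3751)
Depth 5: 11264 new terms (running total: 15015)
Depth 6: 45056 new terms (running total: 60071)
Depth 7: 180224 new terms (running total: 240295)
Total distinct ground terms = 240295

240295


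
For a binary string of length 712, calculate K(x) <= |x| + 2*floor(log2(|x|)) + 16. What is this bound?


floor(log2(712)) = 9
2 * 9 = 18
K(x) <= 712 + 18 + 16 = 746

746


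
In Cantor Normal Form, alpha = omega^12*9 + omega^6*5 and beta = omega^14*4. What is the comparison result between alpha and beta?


Compare term by term from highest exponent:
alpha = omega^12*9 + omega^6*5
beta = omega^14*4
Term 1: alpha has omega^12*9, beta has omega^14*4
Term 2: alpha has omega^6*5, beta has omega^0*0
Result: alpha < beta

alpha < beta


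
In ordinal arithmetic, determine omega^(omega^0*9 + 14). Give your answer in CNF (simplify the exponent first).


omega^(omega^0*9 + 14):
omega^0 = 1, so the exponent is 9 + 14 = 23 (finite ordinal addition).
Result = omega^23, already a single CNF term.

omega^23


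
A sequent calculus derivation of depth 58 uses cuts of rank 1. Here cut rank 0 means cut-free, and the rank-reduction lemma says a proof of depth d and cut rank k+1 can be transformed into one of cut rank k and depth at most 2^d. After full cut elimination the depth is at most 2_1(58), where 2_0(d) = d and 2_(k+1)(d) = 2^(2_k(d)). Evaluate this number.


Each rank reduction sends depth d to at most 2^d; cut rank r needs r reductions.
2_0(58) = 58
2_1(58) = 2^58 = 288230376151711744
Cut-free depth bound = 288230376151711744

288230376151711744


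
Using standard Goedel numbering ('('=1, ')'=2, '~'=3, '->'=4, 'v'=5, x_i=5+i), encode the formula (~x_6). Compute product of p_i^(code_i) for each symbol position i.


Formula: (~x_6)
Symbol codes: [1, 3, 11, 2]
Primes: [2, 3, 5, 7]
p_1^1 = 2^1 = 2
p_2^3 = 3^3 = 27
p_3^11 = 5^11 = 48828125
p_4^2 = 7^2 = 49
Product = 129199218750

129199218750


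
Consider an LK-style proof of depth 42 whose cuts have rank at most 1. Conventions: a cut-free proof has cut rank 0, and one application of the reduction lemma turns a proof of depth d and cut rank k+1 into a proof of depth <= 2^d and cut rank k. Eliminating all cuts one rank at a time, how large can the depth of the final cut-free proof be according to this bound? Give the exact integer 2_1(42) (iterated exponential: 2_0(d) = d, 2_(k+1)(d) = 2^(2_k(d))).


Each rank reduction sends depth d to at most 2^d; cut rank r needs r reductions.
2_0(42) = 42
2_1(42) = 2^42 = 4398046511104
Cut-free depth bound = 4398046511104

4398046511104


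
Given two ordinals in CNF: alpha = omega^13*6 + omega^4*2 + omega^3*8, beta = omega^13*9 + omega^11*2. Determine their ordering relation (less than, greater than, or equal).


Compare term by term from highest exponent:
alpha = omega^13*6 + omega^4*2 + omega^3*8
beta = omega^13*9 + omega^11*2
Term 1: alpha has omega^13*6, beta has omega^13*9
Term 2: alpha has omega^4*2, beta has omega^11*2
Term 3: alpha has omega^3*8, beta has omega^0*0
Result: alpha < beta

alpha < beta


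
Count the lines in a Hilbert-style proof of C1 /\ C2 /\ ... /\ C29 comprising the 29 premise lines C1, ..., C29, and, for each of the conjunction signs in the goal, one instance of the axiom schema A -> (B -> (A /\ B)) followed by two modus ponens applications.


Conjoining 29 premises:
- 29 premise lines
- the goal has 28 conjunction signs; each costs 1 axiom instance + 2 MP = 3 lines: 3 * 28 = 84
Total = 29 + 84 = 113 lines.

113


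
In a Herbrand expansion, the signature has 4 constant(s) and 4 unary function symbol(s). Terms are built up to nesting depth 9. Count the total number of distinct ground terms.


Herbrand terms by depth:
Depth 0: 4 constants
Depth 1: 16 new terms (running total: 20)
Depth 2: 64 new terms (running total: 84)
Depth 3: 256 new terms (running total: 340)
Depth 4: 1024 new terms (running total: 1364)
Depth 5: 4096 new terms (running total: 5460)
Depth 6: 16384 new terms (running total: 21844)
Depth 7: 65536 new terms (running total: 87380)
Depth 8: 262144 new terms (running total: 349524)
Depth 9: 1048576 new terms (running total: 1398100)
Total distinct ground terms = 1398100

1398100


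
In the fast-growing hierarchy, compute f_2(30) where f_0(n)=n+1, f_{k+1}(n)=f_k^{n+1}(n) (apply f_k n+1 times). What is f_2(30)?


f_2(30) = f_1^31(30)
f_1(m) = 2m + 1.
Iterating: f_1^k(n) = 2^k*(n+1) - 1.
f_2(30) = 2^31*(30+1) - 1 = 2147483648*31 - 1 = 66571993087

66571993087


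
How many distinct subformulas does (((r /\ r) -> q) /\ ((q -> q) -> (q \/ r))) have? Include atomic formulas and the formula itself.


Formula: (((r /\ r) -> q) /\ ((q -> q) -> (q \/ r)))
Subformulas found:
  1. q
  2. r
  3. (q \/ r)
  4. (r /\ r)
  5. (q -> q)
  6. ((r /\ r) -> q)
  7. ((q -> q) -> (q \/ r))
  8. (((r /\ r) -> q) /\ ((q -> q) -> (q \/ r)))
Total distinct subformulas = 8

8


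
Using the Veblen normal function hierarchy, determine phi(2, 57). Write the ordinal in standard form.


phi(2, 57):
phi(2, beta) = zeta_beta (the beta-th zeta number, fixed point of epsilon).
phi(2, 57) = zeta_57

zeta_57


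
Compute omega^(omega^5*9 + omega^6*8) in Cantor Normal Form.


omega^(omega^5*9 + omega^6*8):
In ordinal addition a term is absorbed by a following term of strictly larger exponent: 5 < 6, so omega^5*9 + omega^6*8 = omega^6*8.
omega raised to a CNF ordinal is a single CNF term: Result = omega^(omega^6*8)

omega^(omega^6*8)


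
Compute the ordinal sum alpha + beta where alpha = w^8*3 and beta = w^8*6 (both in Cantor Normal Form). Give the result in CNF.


Ordinal addition w^8*3 + w^8*6:
Both terms have the same exponent 8.
w^e*c + w^e*d = w^e*(c+d).
Result = w^8*(3+6) = w^8*9

w^8*9


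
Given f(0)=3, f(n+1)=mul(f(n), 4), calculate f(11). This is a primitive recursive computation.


f(0) = 3
f(1) = mul(f(0), 4) = mul(3, 4) = 12
f(2) = mul(f(1), 4) = mul(12, 4) = 48
f(3) = mul(f(2), 4) = mul(48, 4) = 192
f(4) = mul(f(3), 4) = mul(192, 4) = 768
f(5) = mul(f(4), 4) = mul(768, 4) = 3072
f(6) = mul(f(5), 4) = mul(3072, 4) = 12288
f(7) = mul(f(6), 4) = mul(12288, 4) = 49152
f(8) = mul(f(7), 4) = mul(49152, 4) = 196608
f(9) = mul(f(8), 4) = mul(196608, 4) = 786432
f(10) = mul(f(9), 4) = mul(786432, 4) = 3145728
f(11) = mul(f(10), 4) = mul(3145728, 4) = 12582912


12582912


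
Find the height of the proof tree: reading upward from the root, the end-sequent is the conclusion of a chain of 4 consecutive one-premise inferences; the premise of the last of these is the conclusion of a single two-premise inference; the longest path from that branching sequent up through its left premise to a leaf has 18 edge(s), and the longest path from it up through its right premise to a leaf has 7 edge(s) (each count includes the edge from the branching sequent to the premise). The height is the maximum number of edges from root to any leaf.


Longest path through the left premise: 18 edges (measured from the branching sequent)
Longest path through the right premise: 7 edges
Height of the subtree rooted at the branching sequent: max(18, 7) = 18
The branching sequent sits 4 edges above the root (the chain of one-premise inferences), so height = 18 + 4 = 22

22


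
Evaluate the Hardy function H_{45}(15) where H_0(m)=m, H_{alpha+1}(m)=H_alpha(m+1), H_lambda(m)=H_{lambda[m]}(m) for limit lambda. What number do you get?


H_45(15):
For finite ordinals k, H_k(n) = n + k (each successor step adds 1).
H_45(15) = 15 + 45 = 60

60


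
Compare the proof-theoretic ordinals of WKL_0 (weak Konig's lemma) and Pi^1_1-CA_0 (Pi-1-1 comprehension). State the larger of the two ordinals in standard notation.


Proof-theoretic ordinal of WKL_0 (weak Konig's lemma): omega^omega
Proof-theoretic ordinal of Pi^1_1-CA_0 (Pi-1-1 comprehension): psi_0(Omega_omega)
Comparing: omega^omega < psi_0(Omega_omega).
The larger ordinal is psi_0(Omega_omega) (from Pi^1_1-CA_0 (Pi-1-1 comprehension)).

psi_0(Omega_omega)


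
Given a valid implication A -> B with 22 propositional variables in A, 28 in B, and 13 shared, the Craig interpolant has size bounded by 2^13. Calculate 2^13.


Shared atoms = 13
Craig interpolant size bound = 2^13
= 8192

8192


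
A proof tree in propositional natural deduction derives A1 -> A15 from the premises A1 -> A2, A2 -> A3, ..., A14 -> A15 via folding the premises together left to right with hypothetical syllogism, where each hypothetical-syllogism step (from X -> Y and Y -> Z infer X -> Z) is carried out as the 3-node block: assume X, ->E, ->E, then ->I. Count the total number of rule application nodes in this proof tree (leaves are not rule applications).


There are 14 premises in the chain. The first HS step combines premises 1 and 2; each further premise needs one more HS step.
So 14 premises require 14 - 1 = 13 hypothetical-syllogism steps.
Each HS step uses 3 inference nodes (->E, ->E, ->I).
13 * 3 = 39 total inference nodes.

39


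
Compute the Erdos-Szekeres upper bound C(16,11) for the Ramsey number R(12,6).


R(12,6) <= C(12+6-2, 12-1) = C(16, 11)
C(16, 11) = 16! / (11! * 5!)
= 4368

4368


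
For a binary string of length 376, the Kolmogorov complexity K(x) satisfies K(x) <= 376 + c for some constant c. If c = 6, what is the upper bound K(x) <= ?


K(x) <= |x| + c = 376 + 6 = 382

382


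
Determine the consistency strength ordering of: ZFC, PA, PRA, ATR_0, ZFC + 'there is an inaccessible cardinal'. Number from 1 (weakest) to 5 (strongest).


Ordering by consistency strength:
1. PRA
2. PA
3. ATR_0
4. ZFC
5. ZFC + 'there is an inaccessible cardinal'


ZFC=4, PA=2, PRA=1, ATR_0=3, ZFC + 'there is an inaccessible cardinal'=5


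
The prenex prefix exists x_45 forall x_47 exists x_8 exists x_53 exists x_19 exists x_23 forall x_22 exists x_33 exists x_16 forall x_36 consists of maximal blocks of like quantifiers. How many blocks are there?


Alternations = 5.
Blocks = alternations + 1 = 6

6


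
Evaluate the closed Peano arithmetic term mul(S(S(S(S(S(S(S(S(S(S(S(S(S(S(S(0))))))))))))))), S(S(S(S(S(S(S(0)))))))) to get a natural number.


mul(S^15(0), S^7(0)):
S^15(0) = 15
S^7(0) = 7
15 * 7 = 105

105


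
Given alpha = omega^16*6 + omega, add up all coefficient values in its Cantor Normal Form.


CNF: omega^16*6 + omega
Coefficients: 6 + 1 = 7

7


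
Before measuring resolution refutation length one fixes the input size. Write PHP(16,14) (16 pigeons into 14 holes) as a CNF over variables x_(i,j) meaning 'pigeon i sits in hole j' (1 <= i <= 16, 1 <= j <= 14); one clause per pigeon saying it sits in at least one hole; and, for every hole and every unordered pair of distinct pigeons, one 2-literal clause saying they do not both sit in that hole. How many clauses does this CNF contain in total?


PHP(16,14): 16 pigeons, 14 holes, 16*14 = 224 variables.
- pigeon clauses: one per pigeon -> 16 clauses
- hole clauses: 14 holes * C(16,2) = 14 * 120 -> 1680 clauses
Total clauses = 16 + 1680 = 1696

1696


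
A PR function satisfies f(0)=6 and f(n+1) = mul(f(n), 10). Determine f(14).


f(0) = 6
f(1) = mul(f(0), 10) = mul(6, 10) = 60
f(2) = mul(f(1), 10) = mul(60, 10) = 600
f(3) = mul(f(2), 10) = mul(600, 10) = 6000
f(4) = mul(f(3), 10) = mul(6000, 10) = 60000
f(5) = mul(f(4), 10) = mul(60000, 10) = 600000
f(6) = mul(f(5), 10) = mul(600000, 10) = 6000000
f(7) = mul(f(6), 10) = mul(6000000, 10) = 60000000
f(8) = mul(f(7), 10) = mul(60000000, 10) = 600000000
f(9) = mul(f(8), 10) = mul(600000000, 10) = 6000000000
f(10) = mul(f(9), 10) = mul(6000000000, 10) = 60000000000
f(11) = mul(f(10), 10) = mul(60000000000, 10) = 600000000000
f(12) = mul(f(11), 10) = mul(600000000000, 10) = 6000000000000
f(13) = mul(f(12), 10) = mul(6000000000000, 10) = 60000000000000
f(14) = mul(f(13), 10) = mul(60000000000000, 10) = 600000000000000


600000000000000


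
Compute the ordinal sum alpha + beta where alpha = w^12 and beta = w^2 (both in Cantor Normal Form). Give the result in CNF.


Ordinal addition w^12 + w^2:
Leading exponent of alpha (12) > leading exponent of beta (2).
Since alpha's term has higher exponent than beta's leading term,
the sum is simply alpha followed by beta.
Result = w^12 + w^2

w^12 + w^2


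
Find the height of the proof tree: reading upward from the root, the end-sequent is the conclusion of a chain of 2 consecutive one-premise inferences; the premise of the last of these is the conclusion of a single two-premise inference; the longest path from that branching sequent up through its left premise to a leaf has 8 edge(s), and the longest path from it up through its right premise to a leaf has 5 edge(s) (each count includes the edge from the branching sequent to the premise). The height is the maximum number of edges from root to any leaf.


Longest path through the left premise: 8 edges (measured from the branching sequent)
Longest path through the right premise: 5 edges
Height of the subtree rooted at the branching sequent: max(8, 5) = 8
The branching sequent sits 2 edges above the root (the chain of one-premise inferences), so height = 8 + 2 = 10

10


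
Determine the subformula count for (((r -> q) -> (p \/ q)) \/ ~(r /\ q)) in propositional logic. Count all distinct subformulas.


Formula: (((r -> q) -> (p \/ q)) \/ ~(r /\ q))
Subformulas found:
  1. q
  2. r
  3. p
  4. (r -> q)
  5. (p \/ q)
  6. (r /\ q)
  7. ~(r /\ q)
  8. ((r -> q) -> (p \/ q))
  9. (((r -> q) -> (p \/ q)) \/ ~(r /\ q))
Total distinct subformulas = 9

9


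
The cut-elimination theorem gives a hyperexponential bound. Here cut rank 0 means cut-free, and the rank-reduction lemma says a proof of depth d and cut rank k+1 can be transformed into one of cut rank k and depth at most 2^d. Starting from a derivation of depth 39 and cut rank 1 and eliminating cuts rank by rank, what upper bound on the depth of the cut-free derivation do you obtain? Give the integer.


Each rank reduction sends depth d to at most 2^d; cut rank r needs r reductions.
2_0(39) = 39
2_1(39) = 2^39 = 549755813888
Cut-free depth bound = 549755813888

549755813888


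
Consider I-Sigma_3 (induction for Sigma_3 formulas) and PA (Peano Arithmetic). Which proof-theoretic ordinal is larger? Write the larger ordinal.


Proof-theoretic ordinal of I-Sigma_3 (induction for Sigma_3 formulas): omega^(omega^(omega^omega))
Proof-theoretic ordinal of PA (Peano Arithmetic): epsilon_0
Comparing: omega^(omega^(omega^omega)) < epsilon_0.
The larger ordinal is epsilon_0 (from PA (Peano Arithmetic)).

epsilon_0


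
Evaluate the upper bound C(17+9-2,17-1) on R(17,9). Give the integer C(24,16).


R(17,9) <= C(17+9-2, 17-1) = C(24, 16)
C(24, 16) = 24! / (16! * 8!)
= 735471

735471


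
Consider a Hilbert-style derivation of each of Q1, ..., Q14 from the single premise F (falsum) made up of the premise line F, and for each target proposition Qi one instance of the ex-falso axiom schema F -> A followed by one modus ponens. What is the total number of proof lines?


Ex falso, line by line:
- 1 premise line (F)
- 14 targets, each needing 1 axiom instance (F -> Qi) + 1 MP = 2 lines: 2 * 14 = 28
Total = 1 + 28 = 29 lines.

29


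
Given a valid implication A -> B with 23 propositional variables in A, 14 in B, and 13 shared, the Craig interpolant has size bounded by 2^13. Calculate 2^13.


Shared atoms = 13
Craig interpolant size bound = 2^13
= 8192

8192


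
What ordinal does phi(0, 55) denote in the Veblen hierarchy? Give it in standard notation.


phi(0, 55):
phi(0, beta) = omega^beta by definition.
phi(0, 55) = omega^55

omega^55


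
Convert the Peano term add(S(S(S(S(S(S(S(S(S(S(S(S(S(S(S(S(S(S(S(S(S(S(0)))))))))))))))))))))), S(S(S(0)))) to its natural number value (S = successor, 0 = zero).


add(S^22(0), S^3(0)):
S^22(0) = 22
S^3(0) = 3
22 + 3 = 25

25


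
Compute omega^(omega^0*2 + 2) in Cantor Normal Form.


omega^(omega^0*2 + 2):
omega^0 = 1, so the exponent is 2 + 2 = 4 (finite ordinal addition).
Result = omega^4, already a single CNF term.

omega^4


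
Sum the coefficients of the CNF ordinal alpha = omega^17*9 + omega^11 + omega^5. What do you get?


CNF: omega^17*9 + omega^11 + omega^5
Coefficients: 9 + 1 + 1 = 11

11


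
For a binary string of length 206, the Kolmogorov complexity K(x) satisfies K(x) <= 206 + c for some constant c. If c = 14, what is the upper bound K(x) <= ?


K(x) <= |x| + c = 206 + 14 = 220

220


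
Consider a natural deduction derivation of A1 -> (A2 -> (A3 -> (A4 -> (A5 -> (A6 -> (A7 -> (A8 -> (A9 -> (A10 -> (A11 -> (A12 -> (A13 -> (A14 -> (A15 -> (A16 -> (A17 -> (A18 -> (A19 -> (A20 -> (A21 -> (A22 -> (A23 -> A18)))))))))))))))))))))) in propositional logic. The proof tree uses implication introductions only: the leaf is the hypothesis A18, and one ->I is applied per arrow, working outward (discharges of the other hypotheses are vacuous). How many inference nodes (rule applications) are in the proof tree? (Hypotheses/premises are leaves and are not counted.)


The formula has 23 arrows (->); its innermost consequent A18 is one of the antecedents,
so the proof starts from the hypothesis leaf A18 (not a rule application) and closes one arrow per ->I.
Building A1 -> (A2 -> (A3 -> (A4 -> (A5 -> (A6 -> (A7 -> (A8 -> (A9 -> (A10 -> (A11 -> (A12 -> (A13 -> (A14 -> (A15 -> (A16 -> (A17 -> (A18 -> (A19 -> (A20 -> (A21 -> (A22 -> (A23 -> A18)))))))))))))))))))))) therefore takes 23 nested implication introductions.
Total inference nodes = 23

23


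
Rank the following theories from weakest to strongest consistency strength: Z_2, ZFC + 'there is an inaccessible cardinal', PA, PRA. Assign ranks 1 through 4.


Ordering by consistency strength:
1. PRA
2. PA
3. Z_2
4. ZFC + 'there is an inaccessible cardinal'


Z_2=3, ZFC + 'there is an inaccessible cardinal'=4, PA=2, PRA=1


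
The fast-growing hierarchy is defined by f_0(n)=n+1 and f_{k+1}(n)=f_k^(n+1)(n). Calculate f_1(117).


f_1(117) = f_0^118(117)
f_0 adds 1 each time, applied 118 times.
f_1(117) = 117 + 118 = 235

235


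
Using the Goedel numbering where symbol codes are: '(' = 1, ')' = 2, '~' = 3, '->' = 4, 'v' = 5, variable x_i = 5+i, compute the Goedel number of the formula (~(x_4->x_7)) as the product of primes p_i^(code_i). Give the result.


Formula: (~(x_4->x_7))
Symbol codes: [1, 3, 1, 9, 4, 12, 2, 2]
Primes: [2, 3, 5, 7, 11, 13, 17, 19]
p_1^1 = 2^1 = 2
p_2^3 = 3^3 = 27
p_3^1 = 5^1 = 5
p_4^9 = 7^9 = 40353607
p_5^4 = 11^4 = 14641
p_6^12 = 13^12 = 23298085122481
p_7^2 = 17^2 = 289
p_8^2 = 19^2 = 361
Product = 387741367150773069716102259449010

387741367150773069716102259449010


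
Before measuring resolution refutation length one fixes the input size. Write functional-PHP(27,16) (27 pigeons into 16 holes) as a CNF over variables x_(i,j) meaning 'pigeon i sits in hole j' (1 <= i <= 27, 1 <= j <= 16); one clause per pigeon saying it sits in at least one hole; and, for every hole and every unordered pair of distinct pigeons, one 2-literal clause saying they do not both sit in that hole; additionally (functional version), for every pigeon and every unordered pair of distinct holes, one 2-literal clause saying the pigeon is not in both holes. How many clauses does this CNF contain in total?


functional-PHP(27,16): 27 pigeons, 16 holes, 27*16 = 432 variables.
- pigeon clauses: one per pigeon -> 27 clauses
- hole clauses: 16 holes * C(27,2) = 16 * 351 -> 5616 clauses
- functional clauses: 27 pigeons * C(16,2) = 27 * 120 -> 3240 clauses
Total clauses = 27 + 5616 + 3240 = 8883

8883


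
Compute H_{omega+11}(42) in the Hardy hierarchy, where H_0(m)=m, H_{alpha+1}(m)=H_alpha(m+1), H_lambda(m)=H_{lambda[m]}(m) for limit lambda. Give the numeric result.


H_{omega+11}(42):
Unwind the 11 successor steps: H_{omega+11}(42) = H_omega(42+11) = H_omega(53).
H_omega(m) = H_m(m) = m + m = 2m.
Result = 2 * 53 = 106

106


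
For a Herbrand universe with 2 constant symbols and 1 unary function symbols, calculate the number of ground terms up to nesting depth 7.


Herbrand terms by depth:
Depth 0: 2 constants
Depth 1: 2 new terms (running total: 4)
Depth 2: 2 new terms (running total: 6)
Depth 3: 2 new terms (running total: 8)
Depth 4: 2 new terms (running total: 10)
Depth 5: 2 new terms (running total: 12)
Depth 6: 2 new terms (running total: 14)
Depth 7: 2 new terms (running total: 16)
Total distinct ground terms = 16

16


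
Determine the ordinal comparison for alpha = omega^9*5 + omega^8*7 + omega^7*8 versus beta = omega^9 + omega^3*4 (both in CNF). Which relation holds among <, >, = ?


Compare term by term from highest exponent:
alpha = omega^9*5 + omega^8*7 + omega^7*8
beta = omega^9 + omega^3*4
Term 1: alpha has omega^9*5, beta has omega^9*1
Term 2: alpha has omega^8*7, beta has omega^3*4
Term 3: alpha has omega^7*8, beta has omega^0*0
Result: alpha > beta

alpha > beta


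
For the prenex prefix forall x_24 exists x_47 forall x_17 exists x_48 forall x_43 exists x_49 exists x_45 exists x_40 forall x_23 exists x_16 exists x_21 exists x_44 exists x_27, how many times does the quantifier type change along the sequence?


Walk the prefix and count type changes:
  position 1: forall -> exists <-- alternation
  position 2: exists -> forall <-- alternation
  position 3: forall -> exists <-- alternation
  position 4: exists -> forall <-- alternation
  position 5: forall -> exists <-- alternation
  position 6: exists -> exists
  position 7: exists -> exists
  position 8: exists -> forall <-- alternation
  position 9: forall -> exists <-- alternation
  position 10: exists -> exists
  position 11: exists -> exists
  position 12: exists -> exists
Total alternations = 7

7


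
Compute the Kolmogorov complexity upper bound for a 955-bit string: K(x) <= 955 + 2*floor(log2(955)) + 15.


floor(log2(955)) = 9
2 * 9 = 18
K(x) <= 955 + 18 + 15 = 988

988


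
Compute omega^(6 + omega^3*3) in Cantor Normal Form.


omega^(6 + omega^3*3):
In ordinal addition a term is absorbed by a following term of strictly larger exponent: 0 < 3, so 6 + omega^3*3 = omega^3*3.
omega raised to a CNF ordinal is a single CNF term: Result = omega^(omega^3*3)

omega^(omega^3*3)


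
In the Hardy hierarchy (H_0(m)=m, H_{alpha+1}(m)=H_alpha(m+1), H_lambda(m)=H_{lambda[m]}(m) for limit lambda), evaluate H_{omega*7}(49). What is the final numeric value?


H_{omega*7}(49):
For the Hardy hierarchy, H_{omega*k}(n) = 2^k * n.
2^7 = 128.
128 * 49 = 6272

6272


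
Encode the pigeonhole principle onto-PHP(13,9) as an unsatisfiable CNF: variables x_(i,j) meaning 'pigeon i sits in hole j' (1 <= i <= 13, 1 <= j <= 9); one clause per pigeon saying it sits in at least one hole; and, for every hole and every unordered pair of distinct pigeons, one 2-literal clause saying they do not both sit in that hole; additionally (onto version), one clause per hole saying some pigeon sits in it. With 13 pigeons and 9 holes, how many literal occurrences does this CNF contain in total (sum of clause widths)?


onto-PHP(13,9): 13 pigeons, 9 holes, 13*9 = 117 variables.
- pigeon clauses: one per pigeon -> 13 clauses of width 9 -> 117 literals
- hole clauses: 9 holes * C(13,2) = 9 * 78 -> 702 clauses of width 2 -> 1404 literals
- onto clauses: one per hole -> 9 clauses of width 13 -> 117 literals
Total literal occurrences = 117 + 1404 + 117 = 1638

1638


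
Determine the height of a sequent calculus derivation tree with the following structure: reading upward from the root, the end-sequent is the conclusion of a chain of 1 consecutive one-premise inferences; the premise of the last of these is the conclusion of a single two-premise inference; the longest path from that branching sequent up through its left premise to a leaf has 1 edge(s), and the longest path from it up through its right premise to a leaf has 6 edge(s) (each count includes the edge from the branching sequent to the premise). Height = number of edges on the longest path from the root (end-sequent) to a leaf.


Longest path through the left premise: 1 edges (measured from the branching sequent)
Longest path through the right premise: 6 edges
Height of the subtree rooted at the branching sequent: max(1, 6) = 6
The branching sequent sits 1 edges above the root (the chain of one-premise inferences), so height = 6 + 1 = 7

7
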